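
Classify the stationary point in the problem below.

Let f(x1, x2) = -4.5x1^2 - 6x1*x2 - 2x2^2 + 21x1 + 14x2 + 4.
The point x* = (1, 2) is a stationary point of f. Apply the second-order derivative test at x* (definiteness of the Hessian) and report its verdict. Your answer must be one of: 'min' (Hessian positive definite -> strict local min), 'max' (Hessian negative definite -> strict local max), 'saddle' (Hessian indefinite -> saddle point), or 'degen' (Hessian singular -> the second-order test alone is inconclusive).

Compute the Hessian H = grad^2 f:
  H = [[-9, -6], [-6, -4]]
Verify stationarity: grad f(x*) = H x* + g = (0, 0).
Eigenvalues of H: -13, 0.
H has a zero eigenvalue (singular; negative semidefinite but not definite), so H is neither positive definite, negative definite, nor indefinite. The second-order test alone is inconclusive -> degen.
(Indeed, f is constant along the null direction of H through x*, so x* is not a strict local extremum.)

degen


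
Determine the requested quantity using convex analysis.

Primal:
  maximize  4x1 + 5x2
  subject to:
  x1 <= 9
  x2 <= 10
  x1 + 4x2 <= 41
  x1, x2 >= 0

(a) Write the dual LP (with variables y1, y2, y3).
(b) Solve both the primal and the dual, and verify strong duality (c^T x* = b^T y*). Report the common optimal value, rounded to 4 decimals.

The standard primal-dual pair for 'max c^T x s.t. A x <= b, x >= 0' is:
  Dual:  min b^T y  s.t.  A^T y >= c,  y >= 0.

So the dual LP is:
  minimize  9y1 + 10y2 + 41y3
  subject to:
    y1 + y3 >= 4
    y2 + 4y3 >= 5
    y1, y2, y3 >= 0

Solving the primal: x* = (9, 8).
  primal value c^T x* = 76.
Solving the dual: y* = (2.75, 0, 1.25).
  dual value b^T y* = 76.
Strong duality: c^T x* = b^T y*. Confirmed.

76


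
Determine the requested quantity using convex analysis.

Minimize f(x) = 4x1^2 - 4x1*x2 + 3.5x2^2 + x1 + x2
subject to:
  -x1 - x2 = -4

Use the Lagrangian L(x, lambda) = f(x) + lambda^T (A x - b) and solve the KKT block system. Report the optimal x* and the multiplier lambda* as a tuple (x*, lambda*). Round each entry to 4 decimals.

Form the Lagrangian:
  L(x, lambda) = (1/2) x^T Q x + c^T x + lambda^T (A x - b)
Stationarity (grad_x L = 0): Q x + c + A^T lambda = 0.
Primal feasibility: A x = b.

This gives the KKT block system:
  [ Q   A^T ] [ x     ]   [-c ]
  [ A    0  ] [ lambda ] = [ b ]

Solving the linear system:
  x*      = (1.913, 2.087)
  lambda* = (7.9565)
  f(x*)   = 17.913

x* = (1.913, 2.087), lambda* = (7.9565)


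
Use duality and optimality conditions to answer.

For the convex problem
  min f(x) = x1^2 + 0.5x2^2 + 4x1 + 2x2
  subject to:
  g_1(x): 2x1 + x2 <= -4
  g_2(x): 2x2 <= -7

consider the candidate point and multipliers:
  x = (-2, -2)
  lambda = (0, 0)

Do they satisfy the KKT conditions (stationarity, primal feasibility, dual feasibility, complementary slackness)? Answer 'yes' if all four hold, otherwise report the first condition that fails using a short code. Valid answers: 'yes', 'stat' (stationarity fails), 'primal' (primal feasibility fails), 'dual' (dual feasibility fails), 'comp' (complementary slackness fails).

Gradient of f: grad f(x) = Q x + c = (0, 0)
Constraint values g_i(x) = a_i^T x - b_i:
  g_1((-2, -2)) = -2
  g_2((-2, -2)) = 3
Stationarity residual: grad f(x) + sum_i lambda_i a_i = (0, 0)
  -> stationarity OK
Primal feasibility (all g_i <= 0): FAILS
Dual feasibility (all lambda_i >= 0): OK
Complementary slackness (lambda_i * g_i(x) = 0 for all i): OK

Verdict: the first failing condition is primal_feasibility -> primal.

primal


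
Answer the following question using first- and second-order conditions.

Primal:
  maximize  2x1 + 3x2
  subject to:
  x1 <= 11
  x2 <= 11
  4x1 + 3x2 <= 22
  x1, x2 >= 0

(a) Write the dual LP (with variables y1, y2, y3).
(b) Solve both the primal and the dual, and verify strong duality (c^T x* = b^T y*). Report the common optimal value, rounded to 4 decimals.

The standard primal-dual pair for 'max c^T x s.t. A x <= b, x >= 0' is:
  Dual:  min b^T y  s.t.  A^T y >= c,  y >= 0.

So the dual LP is:
  minimize  11y1 + 11y2 + 22y3
  subject to:
    y1 + 4y3 >= 2
    y2 + 3y3 >= 3
    y1, y2, y3 >= 0

Solving the primal: x* = (0, 7.3333).
  primal value c^T x* = 22.
Solving the dual: y* = (0, 0, 1).
  dual value b^T y* = 22.
Strong duality: c^T x* = b^T y*. Confirmed.

22


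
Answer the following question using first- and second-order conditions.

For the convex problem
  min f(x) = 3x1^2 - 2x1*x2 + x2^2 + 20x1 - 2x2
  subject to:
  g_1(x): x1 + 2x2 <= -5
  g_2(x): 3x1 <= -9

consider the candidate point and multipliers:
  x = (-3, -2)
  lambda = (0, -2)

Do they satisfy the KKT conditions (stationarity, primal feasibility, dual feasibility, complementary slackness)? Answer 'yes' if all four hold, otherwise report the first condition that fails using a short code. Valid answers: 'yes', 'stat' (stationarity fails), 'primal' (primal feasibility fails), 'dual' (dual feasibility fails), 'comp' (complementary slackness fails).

Gradient of f: grad f(x) = Q x + c = (6, 0)
Constraint values g_i(x) = a_i^T x - b_i:
  g_1((-3, -2)) = -2
  g_2((-3, -2)) = 0
Stationarity residual: grad f(x) + sum_i lambda_i a_i = (0, 0)
  -> stationarity OK
Primal feasibility (all g_i <= 0): OK
Dual feasibility (all lambda_i >= 0): FAILS
Complementary slackness (lambda_i * g_i(x) = 0 for all i): OK

Verdict: the first failing condition is dual_feasibility -> dual.

dual


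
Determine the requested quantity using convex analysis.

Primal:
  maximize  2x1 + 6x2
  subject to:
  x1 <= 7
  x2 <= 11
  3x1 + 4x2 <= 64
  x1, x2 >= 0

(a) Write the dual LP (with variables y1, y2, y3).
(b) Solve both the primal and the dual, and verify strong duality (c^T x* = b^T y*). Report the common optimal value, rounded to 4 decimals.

The standard primal-dual pair for 'max c^T x s.t. A x <= b, x >= 0' is:
  Dual:  min b^T y  s.t.  A^T y >= c,  y >= 0.

So the dual LP is:
  minimize  7y1 + 11y2 + 64y3
  subject to:
    y1 + 3y3 >= 2
    y2 + 4y3 >= 6
    y1, y2, y3 >= 0

Solving the primal: x* = (6.6667, 11).
  primal value c^T x* = 79.3333.
Solving the dual: y* = (0, 3.3333, 0.6667).
  dual value b^T y* = 79.3333.
Strong duality: c^T x* = b^T y*. Confirmed.

79.3333


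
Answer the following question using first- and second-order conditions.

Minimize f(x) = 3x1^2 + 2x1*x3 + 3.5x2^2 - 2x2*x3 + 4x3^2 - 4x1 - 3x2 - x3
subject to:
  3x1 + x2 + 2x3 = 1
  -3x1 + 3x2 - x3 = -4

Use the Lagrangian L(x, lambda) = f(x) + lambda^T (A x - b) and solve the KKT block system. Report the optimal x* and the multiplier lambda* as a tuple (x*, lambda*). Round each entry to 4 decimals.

Form the Lagrangian:
  L(x, lambda) = (1/2) x^T Q x + c^T x + lambda^T (A x - b)
Stationarity (grad_x L = 0): Q x + c + A^T lambda = 0.
Primal feasibility: A x = b.

This gives the KKT block system:
  [ Q   A^T ] [ x     ]   [-c ]
  [ A    0  ] [ lambda ] = [ b ]

Solving the linear system:
  x*      = (0.8398, -0.6401, -0.4396)
  lambda* = (1.6105, 1.6636)
  f(x*)   = 2.0224

x* = (0.8398, -0.6401, -0.4396), lambda* = (1.6105, 1.6636)


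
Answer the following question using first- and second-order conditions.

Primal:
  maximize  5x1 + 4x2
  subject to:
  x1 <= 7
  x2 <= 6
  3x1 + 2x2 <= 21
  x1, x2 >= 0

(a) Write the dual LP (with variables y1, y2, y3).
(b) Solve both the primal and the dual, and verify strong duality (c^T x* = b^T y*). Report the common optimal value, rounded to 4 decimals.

The standard primal-dual pair for 'max c^T x s.t. A x <= b, x >= 0' is:
  Dual:  min b^T y  s.t.  A^T y >= c,  y >= 0.

So the dual LP is:
  minimize  7y1 + 6y2 + 21y3
  subject to:
    y1 + 3y3 >= 5
    y2 + 2y3 >= 4
    y1, y2, y3 >= 0

Solving the primal: x* = (3, 6).
  primal value c^T x* = 39.
Solving the dual: y* = (0, 0.6667, 1.6667).
  dual value b^T y* = 39.
Strong duality: c^T x* = b^T y*. Confirmed.

39


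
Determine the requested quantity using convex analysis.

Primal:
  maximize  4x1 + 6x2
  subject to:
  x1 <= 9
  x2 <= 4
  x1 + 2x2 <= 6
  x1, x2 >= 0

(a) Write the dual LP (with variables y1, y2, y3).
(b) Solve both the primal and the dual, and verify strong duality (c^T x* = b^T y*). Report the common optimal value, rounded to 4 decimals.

The standard primal-dual pair for 'max c^T x s.t. A x <= b, x >= 0' is:
  Dual:  min b^T y  s.t.  A^T y >= c,  y >= 0.

So the dual LP is:
  minimize  9y1 + 4y2 + 6y3
  subject to:
    y1 + y3 >= 4
    y2 + 2y3 >= 6
    y1, y2, y3 >= 0

Solving the primal: x* = (6, 0).
  primal value c^T x* = 24.
Solving the dual: y* = (0, 0, 4).
  dual value b^T y* = 24.
Strong duality: c^T x* = b^T y*. Confirmed.

24


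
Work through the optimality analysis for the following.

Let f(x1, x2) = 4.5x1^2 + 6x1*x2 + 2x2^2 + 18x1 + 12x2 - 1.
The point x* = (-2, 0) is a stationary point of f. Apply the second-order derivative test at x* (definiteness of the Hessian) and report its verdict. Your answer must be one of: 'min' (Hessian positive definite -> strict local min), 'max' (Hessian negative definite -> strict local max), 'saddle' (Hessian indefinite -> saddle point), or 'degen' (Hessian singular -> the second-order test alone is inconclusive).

Compute the Hessian H = grad^2 f:
  H = [[9, 6], [6, 4]]
Verify stationarity: grad f(x*) = H x* + g = (0, 0).
Eigenvalues of H: 0, 13.
H has a zero eigenvalue (singular; positive semidefinite but not definite), so H is neither positive definite, negative definite, nor indefinite. The second-order test alone is inconclusive -> degen.
(Indeed, f is constant along the null direction of H through x*, so x* is not a strict local extremum.)

degen


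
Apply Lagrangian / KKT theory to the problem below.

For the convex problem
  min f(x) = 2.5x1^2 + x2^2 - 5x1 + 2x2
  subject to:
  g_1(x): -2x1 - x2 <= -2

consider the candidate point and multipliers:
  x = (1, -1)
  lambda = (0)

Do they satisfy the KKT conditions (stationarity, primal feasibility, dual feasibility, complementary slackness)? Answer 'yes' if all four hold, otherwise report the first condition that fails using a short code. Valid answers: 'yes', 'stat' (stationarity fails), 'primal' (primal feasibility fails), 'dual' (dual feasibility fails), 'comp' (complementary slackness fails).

Gradient of f: grad f(x) = Q x + c = (0, 0)
Constraint values g_i(x) = a_i^T x - b_i:
  g_1((1, -1)) = 1
Stationarity residual: grad f(x) + sum_i lambda_i a_i = (0, 0)
  -> stationarity OK
Primal feasibility (all g_i <= 0): FAILS
Dual feasibility (all lambda_i >= 0): OK
Complementary slackness (lambda_i * g_i(x) = 0 for all i): OK

Verdict: the first failing condition is primal_feasibility -> primal.

primal


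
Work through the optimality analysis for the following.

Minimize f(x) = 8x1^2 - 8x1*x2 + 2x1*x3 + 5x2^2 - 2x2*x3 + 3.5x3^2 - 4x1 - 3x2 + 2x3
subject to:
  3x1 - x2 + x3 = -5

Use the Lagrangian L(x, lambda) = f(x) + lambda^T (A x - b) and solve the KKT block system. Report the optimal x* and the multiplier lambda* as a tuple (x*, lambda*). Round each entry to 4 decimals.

Form the Lagrangian:
  L(x, lambda) = (1/2) x^T Q x + c^T x + lambda^T (A x - b)
Stationarity (grad_x L = 0): Q x + c + A^T lambda = 0.
Primal feasibility: A x = b.

This gives the KKT block system:
  [ Q   A^T ] [ x     ]   [-c ]
  [ A    0  ] [ lambda ] = [ b ]

Solving the linear system:
  x*      = (-1.3, -0.1, -1.2)
  lambda* = (8.8)
  f(x*)   = 23.55

x* = (-1.3, -0.1, -1.2), lambda* = (8.8)


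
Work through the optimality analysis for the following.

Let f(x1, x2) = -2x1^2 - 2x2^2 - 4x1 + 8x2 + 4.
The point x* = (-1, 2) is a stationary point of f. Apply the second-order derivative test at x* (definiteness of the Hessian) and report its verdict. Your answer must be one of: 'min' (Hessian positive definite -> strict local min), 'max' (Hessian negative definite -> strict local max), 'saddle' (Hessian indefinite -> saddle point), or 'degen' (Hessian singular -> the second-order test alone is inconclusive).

Compute the Hessian H = grad^2 f:
  H = [[-4, 0], [0, -4]]
Verify stationarity: grad f(x*) = H x* + g = (0, 0).
Eigenvalues of H: -4, -4.
Both eigenvalues < 0, so H is negative definite -> x* is a strict local max.

max


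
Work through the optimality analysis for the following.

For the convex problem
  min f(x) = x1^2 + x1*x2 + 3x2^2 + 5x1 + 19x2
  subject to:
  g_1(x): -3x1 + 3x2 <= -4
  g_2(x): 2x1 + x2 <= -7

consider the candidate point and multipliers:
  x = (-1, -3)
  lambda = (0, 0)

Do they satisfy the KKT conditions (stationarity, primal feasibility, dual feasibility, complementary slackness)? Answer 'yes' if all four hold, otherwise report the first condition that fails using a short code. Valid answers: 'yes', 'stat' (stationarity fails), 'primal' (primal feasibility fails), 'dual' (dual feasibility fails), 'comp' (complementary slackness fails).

Gradient of f: grad f(x) = Q x + c = (0, 0)
Constraint values g_i(x) = a_i^T x - b_i:
  g_1((-1, -3)) = -2
  g_2((-1, -3)) = 2
Stationarity residual: grad f(x) + sum_i lambda_i a_i = (0, 0)
  -> stationarity OK
Primal feasibility (all g_i <= 0): FAILS
Dual feasibility (all lambda_i >= 0): OK
Complementary slackness (lambda_i * g_i(x) = 0 for all i): OK

Verdict: the first failing condition is primal_feasibility -> primal.

primal


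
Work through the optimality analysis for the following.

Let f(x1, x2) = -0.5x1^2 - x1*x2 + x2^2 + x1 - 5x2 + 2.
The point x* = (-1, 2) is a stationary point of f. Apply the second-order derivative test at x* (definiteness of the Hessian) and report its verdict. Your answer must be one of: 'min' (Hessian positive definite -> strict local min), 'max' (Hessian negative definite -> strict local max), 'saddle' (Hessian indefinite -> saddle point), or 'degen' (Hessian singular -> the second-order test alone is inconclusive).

Compute the Hessian H = grad^2 f:
  H = [[-1, -1], [-1, 2]]
Verify stationarity: grad f(x*) = H x* + g = (0, 0).
Eigenvalues of H: -1.3028, 2.3028.
Eigenvalues have mixed signs, so H is indefinite -> x* is a saddle point.

saddle


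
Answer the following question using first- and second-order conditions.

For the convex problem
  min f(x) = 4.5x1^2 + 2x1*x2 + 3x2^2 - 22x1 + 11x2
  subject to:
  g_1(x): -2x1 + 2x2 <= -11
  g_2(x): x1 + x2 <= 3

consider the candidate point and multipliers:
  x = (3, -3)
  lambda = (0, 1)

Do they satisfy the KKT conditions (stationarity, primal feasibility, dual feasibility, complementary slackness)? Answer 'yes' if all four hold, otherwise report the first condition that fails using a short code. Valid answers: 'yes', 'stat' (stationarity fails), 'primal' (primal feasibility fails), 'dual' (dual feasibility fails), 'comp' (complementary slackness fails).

Gradient of f: grad f(x) = Q x + c = (-1, -1)
Constraint values g_i(x) = a_i^T x - b_i:
  g_1((3, -3)) = -1
  g_2((3, -3)) = -3
Stationarity residual: grad f(x) + sum_i lambda_i a_i = (0, 0)
  -> stationarity OK
Primal feasibility (all g_i <= 0): OK
Dual feasibility (all lambda_i >= 0): OK
Complementary slackness (lambda_i * g_i(x) = 0 for all i): FAILS

Verdict: the first failing condition is complementary_slackness -> comp.

comp


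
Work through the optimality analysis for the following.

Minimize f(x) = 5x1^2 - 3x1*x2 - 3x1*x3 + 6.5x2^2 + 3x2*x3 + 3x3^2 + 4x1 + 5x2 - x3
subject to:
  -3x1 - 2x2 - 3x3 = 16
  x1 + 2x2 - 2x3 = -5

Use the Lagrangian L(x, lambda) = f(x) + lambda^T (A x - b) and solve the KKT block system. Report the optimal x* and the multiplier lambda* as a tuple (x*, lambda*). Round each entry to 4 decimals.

Form the Lagrangian:
  L(x, lambda) = (1/2) x^T Q x + c^T x + lambda^T (A x - b)
Stationarity (grad_x L = 0): Q x + c + A^T lambda = 0.
Primal feasibility: A x = b.

This gives the KKT block system:
  [ Q   A^T ] [ x     ]   [-c ]
  [ A    0  ] [ lambda ] = [ b ]

Solving the linear system:
  x*      = (-2.9396, -2.0544, -1.0242)
  lambda* = (-4.09, 3.8903)
  f(x*)   = 31.9426

x* = (-2.9396, -2.0544, -1.0242), lambda* = (-4.09, 3.8903)


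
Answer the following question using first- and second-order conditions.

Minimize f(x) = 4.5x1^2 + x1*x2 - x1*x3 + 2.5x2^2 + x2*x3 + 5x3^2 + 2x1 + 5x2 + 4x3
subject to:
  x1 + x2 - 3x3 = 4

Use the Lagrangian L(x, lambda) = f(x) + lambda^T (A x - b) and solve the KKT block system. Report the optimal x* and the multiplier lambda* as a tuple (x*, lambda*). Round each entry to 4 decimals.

Form the Lagrangian:
  L(x, lambda) = (1/2) x^T Q x + c^T x + lambda^T (A x - b)
Stationarity (grad_x L = 0): Q x + c + A^T lambda = 0.
Primal feasibility: A x = b.

This gives the KKT block system:
  [ Q   A^T ] [ x     ]   [-c ]
  [ A    0  ] [ lambda ] = [ b ]

Solving the linear system:
  x*      = (-0.0056, -0.0802, -1.3619)
  lambda* = (-3.2313)
  f(x*)   = 3.5326

x* = (-0.0056, -0.0802, -1.3619), lambda* = (-3.2313)


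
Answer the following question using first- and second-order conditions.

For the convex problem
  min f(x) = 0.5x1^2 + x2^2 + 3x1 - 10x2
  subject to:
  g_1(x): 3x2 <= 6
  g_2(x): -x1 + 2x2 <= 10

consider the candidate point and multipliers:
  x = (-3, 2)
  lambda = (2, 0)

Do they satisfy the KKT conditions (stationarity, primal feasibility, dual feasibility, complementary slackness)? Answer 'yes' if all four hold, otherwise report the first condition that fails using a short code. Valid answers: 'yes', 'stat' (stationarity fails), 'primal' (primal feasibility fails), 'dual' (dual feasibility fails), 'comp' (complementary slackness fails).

Gradient of f: grad f(x) = Q x + c = (0, -6)
Constraint values g_i(x) = a_i^T x - b_i:
  g_1((-3, 2)) = 0
  g_2((-3, 2)) = -3
Stationarity residual: grad f(x) + sum_i lambda_i a_i = (0, 0)
  -> stationarity OK
Primal feasibility (all g_i <= 0): OK
Dual feasibility (all lambda_i >= 0): OK
Complementary slackness (lambda_i * g_i(x) = 0 for all i): OK

Verdict: yes, KKT holds.

yes


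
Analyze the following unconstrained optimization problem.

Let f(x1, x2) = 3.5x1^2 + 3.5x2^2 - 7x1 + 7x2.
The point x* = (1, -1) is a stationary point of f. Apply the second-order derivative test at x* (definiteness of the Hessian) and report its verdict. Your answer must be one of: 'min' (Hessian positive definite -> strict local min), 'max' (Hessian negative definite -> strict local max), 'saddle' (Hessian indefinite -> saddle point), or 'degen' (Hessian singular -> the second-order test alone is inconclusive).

Compute the Hessian H = grad^2 f:
  H = [[7, 0], [0, 7]]
Verify stationarity: grad f(x*) = H x* + g = (0, 0).
Eigenvalues of H: 7, 7.
Both eigenvalues > 0, so H is positive definite -> x* is a strict local min.

min


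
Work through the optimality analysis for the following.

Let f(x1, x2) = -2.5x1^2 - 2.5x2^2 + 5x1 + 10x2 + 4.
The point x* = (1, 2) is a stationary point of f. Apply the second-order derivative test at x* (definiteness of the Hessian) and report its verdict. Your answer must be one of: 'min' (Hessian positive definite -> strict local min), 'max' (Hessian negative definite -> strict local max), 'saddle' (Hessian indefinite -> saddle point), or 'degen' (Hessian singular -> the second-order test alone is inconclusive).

Compute the Hessian H = grad^2 f:
  H = [[-5, 0], [0, -5]]
Verify stationarity: grad f(x*) = H x* + g = (0, 0).
Eigenvalues of H: -5, -5.
Both eigenvalues < 0, so H is negative definite -> x* is a strict local max.

max


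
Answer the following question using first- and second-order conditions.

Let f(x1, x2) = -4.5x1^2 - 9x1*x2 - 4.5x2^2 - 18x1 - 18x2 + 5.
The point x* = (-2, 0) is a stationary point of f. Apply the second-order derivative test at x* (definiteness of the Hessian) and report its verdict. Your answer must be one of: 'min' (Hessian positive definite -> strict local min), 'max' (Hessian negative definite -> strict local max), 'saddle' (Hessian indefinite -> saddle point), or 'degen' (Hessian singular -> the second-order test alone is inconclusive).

Compute the Hessian H = grad^2 f:
  H = [[-9, -9], [-9, -9]]
Verify stationarity: grad f(x*) = H x* + g = (0, 0).
Eigenvalues of H: -18, 0.
H has a zero eigenvalue (singular; negative semidefinite but not definite), so H is neither positive definite, negative definite, nor indefinite. The second-order test alone is inconclusive -> degen.
(Indeed, f is constant along the null direction of H through x*, so x* is not a strict local extremum.)

degen


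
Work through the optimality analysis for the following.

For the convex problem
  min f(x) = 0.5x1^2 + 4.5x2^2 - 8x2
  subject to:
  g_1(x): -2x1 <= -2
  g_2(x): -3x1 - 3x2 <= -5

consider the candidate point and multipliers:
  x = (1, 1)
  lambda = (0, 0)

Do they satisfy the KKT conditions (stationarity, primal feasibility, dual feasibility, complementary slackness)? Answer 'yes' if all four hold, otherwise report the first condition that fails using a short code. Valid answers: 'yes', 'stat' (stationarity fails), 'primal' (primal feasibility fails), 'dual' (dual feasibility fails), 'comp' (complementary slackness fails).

Gradient of f: grad f(x) = Q x + c = (1, 1)
Constraint values g_i(x) = a_i^T x - b_i:
  g_1((1, 1)) = 0
  g_2((1, 1)) = -1
Stationarity residual: grad f(x) + sum_i lambda_i a_i = (1, 1)
  -> stationarity FAILS
Primal feasibility (all g_i <= 0): OK
Dual feasibility (all lambda_i >= 0): OK
Complementary slackness (lambda_i * g_i(x) = 0 for all i): OK

Verdict: the first failing condition is stationarity -> stat.

stat


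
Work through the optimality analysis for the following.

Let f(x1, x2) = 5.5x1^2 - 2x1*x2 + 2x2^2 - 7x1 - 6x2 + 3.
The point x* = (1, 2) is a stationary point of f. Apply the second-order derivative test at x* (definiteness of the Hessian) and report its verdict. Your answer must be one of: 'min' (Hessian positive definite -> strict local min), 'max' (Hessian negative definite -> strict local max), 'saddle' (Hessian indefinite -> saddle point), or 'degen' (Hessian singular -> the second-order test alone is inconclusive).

Compute the Hessian H = grad^2 f:
  H = [[11, -2], [-2, 4]]
Verify stationarity: grad f(x*) = H x* + g = (0, 0).
Eigenvalues of H: 3.4689, 11.5311.
Both eigenvalues > 0, so H is positive definite -> x* is a strict local min.

min


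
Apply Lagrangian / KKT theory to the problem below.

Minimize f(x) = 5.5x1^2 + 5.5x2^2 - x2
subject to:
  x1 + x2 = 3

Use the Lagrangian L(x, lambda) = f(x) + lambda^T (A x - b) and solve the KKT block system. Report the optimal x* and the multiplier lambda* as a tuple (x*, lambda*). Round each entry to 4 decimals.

Form the Lagrangian:
  L(x, lambda) = (1/2) x^T Q x + c^T x + lambda^T (A x - b)
Stationarity (grad_x L = 0): Q x + c + A^T lambda = 0.
Primal feasibility: A x = b.

This gives the KKT block system:
  [ Q   A^T ] [ x     ]   [-c ]
  [ A    0  ] [ lambda ] = [ b ]

Solving the linear system:
  x*      = (1.4545, 1.5455)
  lambda* = (-16)
  f(x*)   = 23.2273

x* = (1.4545, 1.5455), lambda* = (-16)


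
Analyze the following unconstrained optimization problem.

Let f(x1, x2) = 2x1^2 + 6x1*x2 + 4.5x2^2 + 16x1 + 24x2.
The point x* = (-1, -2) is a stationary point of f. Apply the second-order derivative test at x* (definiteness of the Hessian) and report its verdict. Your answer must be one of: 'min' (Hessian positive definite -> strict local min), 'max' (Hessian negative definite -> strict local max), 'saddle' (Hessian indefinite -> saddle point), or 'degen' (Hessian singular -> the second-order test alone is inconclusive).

Compute the Hessian H = grad^2 f:
  H = [[4, 6], [6, 9]]
Verify stationarity: grad f(x*) = H x* + g = (0, 0).
Eigenvalues of H: 0, 13.
H has a zero eigenvalue (singular; positive semidefinite but not definite), so H is neither positive definite, negative definite, nor indefinite. The second-order test alone is inconclusive -> degen.
(Indeed, f is constant along the null direction of H through x*, so x* is not a strict local extremum.)

degen


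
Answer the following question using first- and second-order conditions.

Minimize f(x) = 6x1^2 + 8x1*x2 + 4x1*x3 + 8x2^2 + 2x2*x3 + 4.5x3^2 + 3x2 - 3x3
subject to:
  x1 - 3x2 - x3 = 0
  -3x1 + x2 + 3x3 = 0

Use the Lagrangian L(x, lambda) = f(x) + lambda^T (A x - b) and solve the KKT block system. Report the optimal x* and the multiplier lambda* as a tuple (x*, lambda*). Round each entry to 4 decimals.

Form the Lagrangian:
  L(x, lambda) = (1/2) x^T Q x + c^T x + lambda^T (A x - b)
Stationarity (grad_x L = 0): Q x + c + A^T lambda = 0.
Primal feasibility: A x = b.

This gives the KKT block system:
  [ Q   A^T ] [ x     ]   [-c ]
  [ A    0  ] [ lambda ] = [ b ]

Solving the linear system:
  x*      = (0.1034, 0, 0.1034)
  lambda* = (1.7198, 1.125)
  f(x*)   = -0.1552

x* = (0.1034, 0, 0.1034), lambda* = (1.7198, 1.125)


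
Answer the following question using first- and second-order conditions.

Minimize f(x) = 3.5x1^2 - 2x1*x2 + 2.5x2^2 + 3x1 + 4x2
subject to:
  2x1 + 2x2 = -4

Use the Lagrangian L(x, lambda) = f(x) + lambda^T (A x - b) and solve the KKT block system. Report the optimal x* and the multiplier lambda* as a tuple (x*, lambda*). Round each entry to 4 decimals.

Form the Lagrangian:
  L(x, lambda) = (1/2) x^T Q x + c^T x + lambda^T (A x - b)
Stationarity (grad_x L = 0): Q x + c + A^T lambda = 0.
Primal feasibility: A x = b.

This gives the KKT block system:
  [ Q   A^T ] [ x     ]   [-c ]
  [ A    0  ] [ lambda ] = [ b ]

Solving the linear system:
  x*      = (-0.8125, -1.1875)
  lambda* = (0.1563)
  f(x*)   = -3.2812

x* = (-0.8125, -1.1875), lambda* = (0.1563)


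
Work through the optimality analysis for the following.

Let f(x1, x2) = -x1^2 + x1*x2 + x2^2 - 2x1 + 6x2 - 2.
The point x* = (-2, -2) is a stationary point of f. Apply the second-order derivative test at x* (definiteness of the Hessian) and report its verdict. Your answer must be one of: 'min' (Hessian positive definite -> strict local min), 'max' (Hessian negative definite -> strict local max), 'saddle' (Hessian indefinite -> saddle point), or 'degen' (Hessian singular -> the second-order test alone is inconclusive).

Compute the Hessian H = grad^2 f:
  H = [[-2, 1], [1, 2]]
Verify stationarity: grad f(x*) = H x* + g = (0, 0).
Eigenvalues of H: -2.2361, 2.2361.
Eigenvalues have mixed signs, so H is indefinite -> x* is a saddle point.

saddle


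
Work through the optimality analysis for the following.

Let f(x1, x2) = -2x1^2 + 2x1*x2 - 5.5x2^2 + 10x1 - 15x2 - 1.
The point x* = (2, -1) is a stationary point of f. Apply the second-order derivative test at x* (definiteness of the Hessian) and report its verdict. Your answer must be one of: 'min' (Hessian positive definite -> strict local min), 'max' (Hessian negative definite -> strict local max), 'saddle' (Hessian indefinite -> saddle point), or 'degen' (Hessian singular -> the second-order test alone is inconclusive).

Compute the Hessian H = grad^2 f:
  H = [[-4, 2], [2, -11]]
Verify stationarity: grad f(x*) = H x* + g = (0, 0).
Eigenvalues of H: -11.5311, -3.4689.
Both eigenvalues < 0, so H is negative definite -> x* is a strict local max.

max


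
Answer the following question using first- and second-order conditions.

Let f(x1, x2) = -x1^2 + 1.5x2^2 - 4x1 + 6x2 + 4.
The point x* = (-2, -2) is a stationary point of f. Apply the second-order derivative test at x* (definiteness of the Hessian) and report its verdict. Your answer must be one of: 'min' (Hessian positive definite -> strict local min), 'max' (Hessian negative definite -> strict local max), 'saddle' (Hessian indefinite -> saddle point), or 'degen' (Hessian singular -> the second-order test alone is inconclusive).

Compute the Hessian H = grad^2 f:
  H = [[-2, 0], [0, 3]]
Verify stationarity: grad f(x*) = H x* + g = (0, 0).
Eigenvalues of H: -2, 3.
Eigenvalues have mixed signs, so H is indefinite -> x* is a saddle point.

saddle


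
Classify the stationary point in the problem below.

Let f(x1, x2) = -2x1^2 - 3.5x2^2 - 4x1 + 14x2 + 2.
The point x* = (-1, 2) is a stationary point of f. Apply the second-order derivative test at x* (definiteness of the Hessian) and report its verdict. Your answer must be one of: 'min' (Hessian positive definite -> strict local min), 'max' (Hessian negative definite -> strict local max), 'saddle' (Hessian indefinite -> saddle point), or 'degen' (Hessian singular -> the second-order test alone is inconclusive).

Compute the Hessian H = grad^2 f:
  H = [[-4, 0], [0, -7]]
Verify stationarity: grad f(x*) = H x* + g = (0, 0).
Eigenvalues of H: -7, -4.
Both eigenvalues < 0, so H is negative definite -> x* is a strict local max.

max


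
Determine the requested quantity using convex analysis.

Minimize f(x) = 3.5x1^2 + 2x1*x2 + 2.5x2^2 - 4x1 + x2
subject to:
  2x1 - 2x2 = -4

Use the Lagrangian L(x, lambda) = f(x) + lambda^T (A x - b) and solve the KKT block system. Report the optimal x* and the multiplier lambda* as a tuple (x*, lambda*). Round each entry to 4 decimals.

Form the Lagrangian:
  L(x, lambda) = (1/2) x^T Q x + c^T x + lambda^T (A x - b)
Stationarity (grad_x L = 0): Q x + c + A^T lambda = 0.
Primal feasibility: A x = b.

This gives the KKT block system:
  [ Q   A^T ] [ x     ]   [-c ]
  [ A    0  ] [ lambda ] = [ b ]

Solving the linear system:
  x*      = (-0.6875, 1.3125)
  lambda* = (3.0938)
  f(x*)   = 8.2188

x* = (-0.6875, 1.3125), lambda* = (3.0938)


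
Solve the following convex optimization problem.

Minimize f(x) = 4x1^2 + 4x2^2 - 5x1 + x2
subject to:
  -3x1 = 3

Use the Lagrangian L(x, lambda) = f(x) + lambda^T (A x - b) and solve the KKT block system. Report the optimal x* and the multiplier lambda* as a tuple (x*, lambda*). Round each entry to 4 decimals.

Form the Lagrangian:
  L(x, lambda) = (1/2) x^T Q x + c^T x + lambda^T (A x - b)
Stationarity (grad_x L = 0): Q x + c + A^T lambda = 0.
Primal feasibility: A x = b.

This gives the KKT block system:
  [ Q   A^T ] [ x     ]   [-c ]
  [ A    0  ] [ lambda ] = [ b ]

Solving the linear system:
  x*      = (-1, -0.125)
  lambda* = (-4.3333)
  f(x*)   = 8.9375

x* = (-1, -0.125), lambda* = (-4.3333)


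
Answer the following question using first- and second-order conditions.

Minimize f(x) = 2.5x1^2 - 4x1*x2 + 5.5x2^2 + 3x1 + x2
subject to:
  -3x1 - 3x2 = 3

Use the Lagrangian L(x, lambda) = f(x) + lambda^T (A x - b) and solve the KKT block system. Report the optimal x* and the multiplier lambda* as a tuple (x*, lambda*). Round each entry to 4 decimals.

Form the Lagrangian:
  L(x, lambda) = (1/2) x^T Q x + c^T x + lambda^T (A x - b)
Stationarity (grad_x L = 0): Q x + c + A^T lambda = 0.
Primal feasibility: A x = b.

This gives the KKT block system:
  [ Q   A^T ] [ x     ]   [-c ]
  [ A    0  ] [ lambda ] = [ b ]

Solving the linear system:
  x*      = (-0.7083, -0.2917)
  lambda* = (0.2083)
  f(x*)   = -1.5208

x* = (-0.7083, -0.2917), lambda* = (0.2083)


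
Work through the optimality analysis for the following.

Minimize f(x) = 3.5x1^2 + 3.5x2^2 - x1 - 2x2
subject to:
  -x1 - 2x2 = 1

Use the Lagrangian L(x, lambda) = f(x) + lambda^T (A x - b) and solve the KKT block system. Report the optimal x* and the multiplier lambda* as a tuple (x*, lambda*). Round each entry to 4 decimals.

Form the Lagrangian:
  L(x, lambda) = (1/2) x^T Q x + c^T x + lambda^T (A x - b)
Stationarity (grad_x L = 0): Q x + c + A^T lambda = 0.
Primal feasibility: A x = b.

This gives the KKT block system:
  [ Q   A^T ] [ x     ]   [-c ]
  [ A    0  ] [ lambda ] = [ b ]

Solving the linear system:
  x*      = (-0.2, -0.4)
  lambda* = (-2.4)
  f(x*)   = 1.7

x* = (-0.2, -0.4), lambda* = (-2.4)


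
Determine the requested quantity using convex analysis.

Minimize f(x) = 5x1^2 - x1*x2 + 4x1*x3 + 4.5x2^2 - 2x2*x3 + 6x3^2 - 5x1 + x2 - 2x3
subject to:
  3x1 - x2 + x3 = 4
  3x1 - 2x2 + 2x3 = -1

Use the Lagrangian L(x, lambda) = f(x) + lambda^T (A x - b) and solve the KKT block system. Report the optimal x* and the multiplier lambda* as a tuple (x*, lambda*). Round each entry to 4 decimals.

Form the Lagrangian:
  L(x, lambda) = (1/2) x^T Q x + c^T x + lambda^T (A x - b)
Stationarity (grad_x L = 0): Q x + c + A^T lambda = 0.
Primal feasibility: A x = b.

This gives the KKT block system:
  [ Q   A^T ] [ x     ]   [-c ]
  [ A    0  ] [ lambda ] = [ b ]

Solving the linear system:
  x*      = (3, 2.4706, -2.5294)
  lambda* = (-33.5686, 29.4314)
  f(x*)   = 78.1176

x* = (3, 2.4706, -2.5294), lambda* = (-33.5686, 29.4314)


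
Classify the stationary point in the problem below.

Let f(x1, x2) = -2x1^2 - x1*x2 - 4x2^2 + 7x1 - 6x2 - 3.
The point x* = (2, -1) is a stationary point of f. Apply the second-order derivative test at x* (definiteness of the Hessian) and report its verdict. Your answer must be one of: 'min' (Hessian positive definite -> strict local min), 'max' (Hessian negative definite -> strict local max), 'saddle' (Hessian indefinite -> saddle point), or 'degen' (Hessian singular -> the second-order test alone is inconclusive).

Compute the Hessian H = grad^2 f:
  H = [[-4, -1], [-1, -8]]
Verify stationarity: grad f(x*) = H x* + g = (0, 0).
Eigenvalues of H: -8.2361, -3.7639.
Both eigenvalues < 0, so H is negative definite -> x* is a strict local max.

max


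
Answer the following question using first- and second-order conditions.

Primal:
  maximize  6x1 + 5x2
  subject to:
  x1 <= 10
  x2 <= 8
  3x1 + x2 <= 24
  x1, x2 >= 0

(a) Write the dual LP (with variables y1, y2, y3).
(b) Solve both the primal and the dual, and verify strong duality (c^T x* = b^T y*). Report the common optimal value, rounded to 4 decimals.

The standard primal-dual pair for 'max c^T x s.t. A x <= b, x >= 0' is:
  Dual:  min b^T y  s.t.  A^T y >= c,  y >= 0.

So the dual LP is:
  minimize  10y1 + 8y2 + 24y3
  subject to:
    y1 + 3y3 >= 6
    y2 + y3 >= 5
    y1, y2, y3 >= 0

Solving the primal: x* = (5.3333, 8).
  primal value c^T x* = 72.
Solving the dual: y* = (0, 3, 2).
  dual value b^T y* = 72.
Strong duality: c^T x* = b^T y*. Confirmed.

72


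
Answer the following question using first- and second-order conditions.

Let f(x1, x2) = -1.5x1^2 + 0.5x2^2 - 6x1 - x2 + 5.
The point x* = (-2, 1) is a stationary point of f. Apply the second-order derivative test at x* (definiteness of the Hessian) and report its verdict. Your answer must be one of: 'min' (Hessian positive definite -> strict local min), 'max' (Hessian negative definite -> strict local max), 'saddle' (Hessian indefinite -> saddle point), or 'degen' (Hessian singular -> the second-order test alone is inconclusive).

Compute the Hessian H = grad^2 f:
  H = [[-3, 0], [0, 1]]
Verify stationarity: grad f(x*) = H x* + g = (0, 0).
Eigenvalues of H: -3, 1.
Eigenvalues have mixed signs, so H is indefinite -> x* is a saddle point.

saddle


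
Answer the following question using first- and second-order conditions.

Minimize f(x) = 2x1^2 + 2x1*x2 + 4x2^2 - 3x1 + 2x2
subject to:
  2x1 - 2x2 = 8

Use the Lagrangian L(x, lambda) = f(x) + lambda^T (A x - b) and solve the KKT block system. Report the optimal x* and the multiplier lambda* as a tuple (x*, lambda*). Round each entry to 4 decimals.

Form the Lagrangian:
  L(x, lambda) = (1/2) x^T Q x + c^T x + lambda^T (A x - b)
Stationarity (grad_x L = 0): Q x + c + A^T lambda = 0.
Primal feasibility: A x = b.

This gives the KKT block system:
  [ Q   A^T ] [ x     ]   [-c ]
  [ A    0  ] [ lambda ] = [ b ]

Solving the linear system:
  x*      = (2.5625, -1.4375)
  lambda* = (-2.1875)
  f(x*)   = 3.4688

x* = (2.5625, -1.4375), lambda* = (-2.1875)


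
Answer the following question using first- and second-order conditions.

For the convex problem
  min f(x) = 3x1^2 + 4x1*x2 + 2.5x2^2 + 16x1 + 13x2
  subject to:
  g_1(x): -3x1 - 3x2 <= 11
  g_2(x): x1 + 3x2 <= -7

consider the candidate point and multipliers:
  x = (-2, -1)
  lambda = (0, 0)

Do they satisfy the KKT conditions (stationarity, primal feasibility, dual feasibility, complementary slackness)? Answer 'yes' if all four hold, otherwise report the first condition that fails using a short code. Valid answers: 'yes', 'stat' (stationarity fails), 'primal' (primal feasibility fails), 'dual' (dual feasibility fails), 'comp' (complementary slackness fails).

Gradient of f: grad f(x) = Q x + c = (0, 0)
Constraint values g_i(x) = a_i^T x - b_i:
  g_1((-2, -1)) = -2
  g_2((-2, -1)) = 2
Stationarity residual: grad f(x) + sum_i lambda_i a_i = (0, 0)
  -> stationarity OK
Primal feasibility (all g_i <= 0): FAILS
Dual feasibility (all lambda_i >= 0): OK
Complementary slackness (lambda_i * g_i(x) = 0 for all i): OK

Verdict: the first failing condition is primal_feasibility -> primal.

primal


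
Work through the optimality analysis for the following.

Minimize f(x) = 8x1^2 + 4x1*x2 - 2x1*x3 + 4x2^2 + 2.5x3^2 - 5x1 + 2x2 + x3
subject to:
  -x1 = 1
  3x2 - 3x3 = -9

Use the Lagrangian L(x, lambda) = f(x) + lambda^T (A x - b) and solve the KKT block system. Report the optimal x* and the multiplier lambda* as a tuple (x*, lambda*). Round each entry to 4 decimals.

Form the Lagrangian:
  L(x, lambda) = (1/2) x^T Q x + c^T x + lambda^T (A x - b)
Stationarity (grad_x L = 0): Q x + c + A^T lambda = 0.
Primal feasibility: A x = b.

This gives the KKT block system:
  [ Q   A^T ] [ x     ]   [-c ]
  [ A    0  ] [ lambda ] = [ b ]

Solving the linear system:
  x*      = (-1, -1.2308, 1.7692)
  lambda* = (-29.4615, 3.9487)
  f(x*)   = 34.6538

x* = (-1, -1.2308, 1.7692), lambda* = (-29.4615, 3.9487)


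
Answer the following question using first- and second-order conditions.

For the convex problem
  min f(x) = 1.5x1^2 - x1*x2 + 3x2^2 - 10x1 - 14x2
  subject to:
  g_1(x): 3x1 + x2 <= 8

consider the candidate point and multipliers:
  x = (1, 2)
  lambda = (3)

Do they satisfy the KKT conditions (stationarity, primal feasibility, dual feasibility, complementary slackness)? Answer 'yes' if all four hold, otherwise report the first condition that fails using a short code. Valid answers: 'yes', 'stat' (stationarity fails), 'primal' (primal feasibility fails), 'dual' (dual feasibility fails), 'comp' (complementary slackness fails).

Gradient of f: grad f(x) = Q x + c = (-9, -3)
Constraint values g_i(x) = a_i^T x - b_i:
  g_1((1, 2)) = -3
Stationarity residual: grad f(x) + sum_i lambda_i a_i = (0, 0)
  -> stationarity OK
Primal feasibility (all g_i <= 0): OK
Dual feasibility (all lambda_i >= 0): OK
Complementary slackness (lambda_i * g_i(x) = 0 for all i): FAILS

Verdict: the first failing condition is complementary_slackness -> comp.

comp


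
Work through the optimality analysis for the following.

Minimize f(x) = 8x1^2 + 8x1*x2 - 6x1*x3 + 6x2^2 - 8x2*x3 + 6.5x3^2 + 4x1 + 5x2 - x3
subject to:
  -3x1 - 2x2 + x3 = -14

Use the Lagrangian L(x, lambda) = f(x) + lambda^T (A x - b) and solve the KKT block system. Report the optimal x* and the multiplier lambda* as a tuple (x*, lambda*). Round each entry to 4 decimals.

Form the Lagrangian:
  L(x, lambda) = (1/2) x^T Q x + c^T x + lambda^T (A x - b)
Stationarity (grad_x L = 0): Q x + c + A^T lambda = 0.
Primal feasibility: A x = b.

This gives the KKT block system:
  [ Q   A^T ] [ x     ]   [-c ]
  [ A    0  ] [ lambda ] = [ b ]

Solving the linear system:
  x*      = (3.8113, 1.8262, 1.0861)
  lambda* = (24.3576)
  f(x*)   = 182.1482

x* = (3.8113, 1.8262, 1.0861), lambda* = (24.3576)


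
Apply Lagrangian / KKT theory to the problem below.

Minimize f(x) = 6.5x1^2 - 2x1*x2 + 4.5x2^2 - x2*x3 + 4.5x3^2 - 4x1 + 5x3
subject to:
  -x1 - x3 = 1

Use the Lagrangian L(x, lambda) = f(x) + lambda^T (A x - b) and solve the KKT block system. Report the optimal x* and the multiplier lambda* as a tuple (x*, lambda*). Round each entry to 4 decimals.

Form the Lagrangian:
  L(x, lambda) = (1/2) x^T Q x + c^T x + lambda^T (A x - b)
Stationarity (grad_x L = 0): Q x + c + A^T lambda = 0.
Primal feasibility: A x = b.

This gives the KKT block system:
  [ Q   A^T ] [ x     ]   [-c ]
  [ A    0  ] [ lambda ] = [ b ]

Solving the linear system:
  x*      = (-0.0051, -0.1117, -0.9949)
  lambda* = (-3.8426)
  f(x*)   = -0.5558

x* = (-0.0051, -0.1117, -0.9949), lambda* = (-3.8426)


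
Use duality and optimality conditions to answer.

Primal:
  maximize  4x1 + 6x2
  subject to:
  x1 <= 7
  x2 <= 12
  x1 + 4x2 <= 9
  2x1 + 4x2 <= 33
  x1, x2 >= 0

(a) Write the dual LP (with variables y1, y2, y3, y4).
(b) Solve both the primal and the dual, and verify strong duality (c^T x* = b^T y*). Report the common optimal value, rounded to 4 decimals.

The standard primal-dual pair for 'max c^T x s.t. A x <= b, x >= 0' is:
  Dual:  min b^T y  s.t.  A^T y >= c,  y >= 0.

So the dual LP is:
  minimize  7y1 + 12y2 + 9y3 + 33y4
  subject to:
    y1 + y3 + 2y4 >= 4
    y2 + 4y3 + 4y4 >= 6
    y1, y2, y3, y4 >= 0

Solving the primal: x* = (7, 0.5).
  primal value c^T x* = 31.
Solving the dual: y* = (2.5, 0, 1.5, 0).
  dual value b^T y* = 31.
Strong duality: c^T x* = b^T y*. Confirmed.

31
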